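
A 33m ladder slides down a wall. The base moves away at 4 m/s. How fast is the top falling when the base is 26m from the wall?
104√413/413 ≈ 5.118 m/s

x² + y² = 33²
2x·dx/dt + 2y·dy/dt = 0
dy/dt = -x/y · dx/dt = -26/√413 · 4 = -104√413/413 m/s
The top is descending at 104√413/413 ≈ 5.118 m/s.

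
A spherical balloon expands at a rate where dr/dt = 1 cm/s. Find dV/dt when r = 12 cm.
576π cm³/s

V = (4/3)πr³
dV/dt = dV/dr · dr/dt = 4πr² · 1
At r = 12: dV/dt = 576π cm³/s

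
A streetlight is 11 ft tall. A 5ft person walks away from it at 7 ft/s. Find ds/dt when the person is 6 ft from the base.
35/6 ft/s

By similar triangles: 11/(x+s) = 5/s
Solving: s = 5x/6
ds/dt = 5/6 · dx/dt = 5/6 · 7 = 35/6 ft/s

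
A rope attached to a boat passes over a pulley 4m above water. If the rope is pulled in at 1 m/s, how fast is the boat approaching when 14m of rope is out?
7√5/15 ≈ 1.043 m/s

rope² = x² + 4²
x = √(14² - 4²) = 6√5
dx/dt = (rope/x) · d(rope)/dt = (14/(6√5)) · (-1) = -7√5/15 m/s
The boat approaches at 7√5/15 ≈ 1.043 m/s.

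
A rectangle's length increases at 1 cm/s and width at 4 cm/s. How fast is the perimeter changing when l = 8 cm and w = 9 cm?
10 cm/s

P = 2(l + w)
dP/dt = 2(dl/dt + dw/dt) = 2(1 + 4) = 10 cm/s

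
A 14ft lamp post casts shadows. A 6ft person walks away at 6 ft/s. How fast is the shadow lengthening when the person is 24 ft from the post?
9/2 ft/s

By similar triangles: 14/(x+s) = 6/s
Solving: s = 6x/8
ds/dt = 6/8 · dx/dt = 3/4 · 6 = 9/2 ft/s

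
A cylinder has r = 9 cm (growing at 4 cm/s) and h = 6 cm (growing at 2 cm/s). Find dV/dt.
594π cm³/s

V = πr²h
dV/dt = 2πrh·dr/dt + πr²·dh/dt
= 2π(9)(6)(4) + π(9)²(2)
= 594π cm³/s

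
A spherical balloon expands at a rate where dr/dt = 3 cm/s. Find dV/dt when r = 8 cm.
768π cm³/s

V = (4/3)πr³
dV/dt = dV/dr · dr/dt = 4πr² · 3
At r = 8: dV/dt = 768π cm³/s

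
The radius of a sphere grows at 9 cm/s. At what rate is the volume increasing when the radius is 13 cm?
6084π cm³/s

V = (4/3)πr³
dV/dt = dV/dr · dr/dt = 4πr² · 9
At r = 13: dV/dt = 6084π cm³/s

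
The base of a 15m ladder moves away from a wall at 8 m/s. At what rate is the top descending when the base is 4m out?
32√209/209 ≈ 2.213 m/s

x² + y² = 15²
2x·dx/dt + 2y·dy/dt = 0
dy/dt = -x/y · dx/dt = -4/√209 · 8 = -32√209/209 m/s
The top is descending at 32√209/209 ≈ 2.213 m/s.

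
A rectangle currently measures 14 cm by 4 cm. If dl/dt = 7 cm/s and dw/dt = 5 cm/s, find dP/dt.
24 cm/s

P = 2(l + w)
dP/dt = 2(dl/dt + dw/dt) = 2(7 + 5) = 24 cm/s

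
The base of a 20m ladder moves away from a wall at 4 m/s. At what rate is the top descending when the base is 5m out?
4√15/15 ≈ 1.033 m/s

x² + y² = 20²
2x·dx/dt + 2y·dy/dt = 0
dy/dt = -x/y · dx/dt = -5/(5√15) · 4 = -4√15/15 m/s
The top is descending at 4√15/15 ≈ 1.033 m/s.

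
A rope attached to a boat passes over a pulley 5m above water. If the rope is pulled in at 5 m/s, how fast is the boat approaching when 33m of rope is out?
165√266/532 ≈ 5.058 m/s

rope² = x² + 5²
x = √(33² - 5²) = 2√266
dx/dt = (rope/x) · d(rope)/dt = (33/(2√266)) · (-5) = -165√266/532 m/s
The boat approaches at 165√266/532 ≈ 5.058 m/s.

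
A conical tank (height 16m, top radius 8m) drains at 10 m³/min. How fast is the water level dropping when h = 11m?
40/(121π) ≈ 0.1052 m/min

r/h = 8/16, so r = (1/2)h
V = (1/3)πr²h = (1/3)π((1/2)h)²h = (1/12)πh³
dV/dh = (1/4)πh²
dh/dt = (dV/dt)/(dV/dh) = -10/((1/4)π·11²) = -40/(121π) m/min
The level is dropping at 40/(121π) ≈ 0.1052 m/min.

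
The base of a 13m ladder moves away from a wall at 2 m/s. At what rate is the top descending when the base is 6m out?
12√133/133 ≈ 1.041 m/s

x² + y² = 13²
2x·dx/dt + 2y·dy/dt = 0
dy/dt = -x/y · dx/dt = -6/√133 · 2 = -12√133/133 m/s
The top is descending at 12√133/133 ≈ 1.041 m/s.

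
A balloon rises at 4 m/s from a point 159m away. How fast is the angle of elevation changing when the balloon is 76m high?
0.020478 rad/s

tan(θ) = y/159
sec²(θ) · dθ/dt = (1/159) · dy/dt
dθ/dt = cos²(θ)/159 · 4 = 159/(159² + 76²) · 4
dθ/dt = 0.020478 rad/s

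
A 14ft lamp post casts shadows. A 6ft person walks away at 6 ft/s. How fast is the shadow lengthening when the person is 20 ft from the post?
9/2 ft/s

By similar triangles: 14/(x+s) = 6/s
Solving: s = 6x/8
ds/dt = 6/8 · dx/dt = 3/4 · 6 = 9/2 ft/s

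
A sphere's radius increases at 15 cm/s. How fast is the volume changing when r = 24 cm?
34560π cm³/s

V = (4/3)πr³
dV/dt = dV/dr · dr/dt = 4πr² · 15
At r = 24: dV/dt = 34560π cm³/s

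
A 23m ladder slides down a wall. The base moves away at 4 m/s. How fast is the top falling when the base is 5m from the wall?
5√14/21 ≈ 0.8909 m/s

x² + y² = 23²
2x·dx/dt + 2y·dy/dt = 0
dy/dt = -x/y · dx/dt = -5/(6√14) · 4 = -5√14/21 m/s
The top is descending at 5√14/21 ≈ 0.8909 m/s.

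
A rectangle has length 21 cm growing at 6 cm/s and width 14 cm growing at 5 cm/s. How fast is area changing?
189 cm²/s

A = lw
dA/dt = w·dl/dt + l·dw/dt = 14·6 + 21·5 = 189 cm²/s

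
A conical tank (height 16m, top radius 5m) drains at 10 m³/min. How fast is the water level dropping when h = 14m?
128/(245π) ≈ 0.1663 m/min

r/h = 5/16, so r = (5/16)h
V = (1/3)πr²h = (1/3)π((5/16)h)²h = (25/768)πh³
dV/dh = (25/256)πh²
dh/dt = (dV/dt)/(dV/dh) = -10/((25/256)π·14²) = -128/(245π) m/min
The level is dropping at 128/(245π) ≈ 0.1663 m/min.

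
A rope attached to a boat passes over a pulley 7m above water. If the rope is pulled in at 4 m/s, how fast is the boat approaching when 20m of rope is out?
80√39/117 ≈ 4.27 m/s

rope² = x² + 7²
x = √(20² - 7²) = 3√39
dx/dt = (rope/x) · d(rope)/dt = (20/(3√39)) · (-4) = -80√39/117 m/s
The boat approaches at 80√39/117 ≈ 4.27 m/s.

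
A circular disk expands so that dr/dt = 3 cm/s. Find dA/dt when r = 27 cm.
162π cm²/s

A = πr²
dA/dt = 2πr · dr/dt = 2π(27)(3) = 162π cm²/s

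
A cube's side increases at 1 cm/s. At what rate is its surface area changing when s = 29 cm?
348 cm²/s

A = 6s²
dA/dt = 12s · ds/dt = 12·29·1 = 348 cm²/s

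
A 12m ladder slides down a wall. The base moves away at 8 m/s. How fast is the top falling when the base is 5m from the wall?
40√119/119 ≈ 3.667 m/s

x² + y² = 12²
2x·dx/dt + 2y·dy/dt = 0
dy/dt = -x/y · dx/dt = -5/√119 · 8 = -40√119/119 m/s
The top is descending at 40√119/119 ≈ 3.667 m/s.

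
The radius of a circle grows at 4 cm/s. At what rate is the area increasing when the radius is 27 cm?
216π cm²/s

A = πr²
dA/dt = 2πr · dr/dt = 2π(27)(4) = 216π cm²/s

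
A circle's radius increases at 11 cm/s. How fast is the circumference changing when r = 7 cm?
22π cm/s

C = 2πr
dC/dt = 2π · dr/dt = 2π · 11 = 22π cm/s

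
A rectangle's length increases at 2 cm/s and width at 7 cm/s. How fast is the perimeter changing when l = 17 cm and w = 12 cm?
18 cm/s

P = 2(l + w)
dP/dt = 2(dl/dt + dw/dt) = 2(2 + 7) = 18 cm/s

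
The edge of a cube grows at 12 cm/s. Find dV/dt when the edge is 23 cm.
19044 cm³/s

V = s³
dV/dt = 3s² · ds/dt = 3·23²·12 = 19044 cm³/s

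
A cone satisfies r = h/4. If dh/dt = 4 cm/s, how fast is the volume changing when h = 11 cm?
121π/4 cm³/s

V = (1/3)π(h/4)²h = πh³/48
dV/dt = πh²/16 · 4
At h = 11: dV/dt = 121π/4 cm³/s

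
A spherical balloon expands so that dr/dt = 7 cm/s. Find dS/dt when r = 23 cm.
1288π cm²/s

S = 4πr²
dS/dt = dS/dr · dr/dt = 8πr · 7
At r = 23: dS/dt = 1288π cm²/s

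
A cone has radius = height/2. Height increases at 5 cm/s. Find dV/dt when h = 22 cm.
605π cm³/s

V = (1/3)π(h/2)²h = πh³/12
dV/dt = πh²/4 · 5
At h = 22: dV/dt = 605π cm³/s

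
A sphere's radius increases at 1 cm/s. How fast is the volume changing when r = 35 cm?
4900π cm³/s

V = (4/3)πr³
dV/dt = dV/dr · dr/dt = 4πr² · 1
At r = 35: dV/dt = 4900π cm³/s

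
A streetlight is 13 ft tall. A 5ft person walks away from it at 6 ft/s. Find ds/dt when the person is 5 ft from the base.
15/4 ft/s

By similar triangles: 13/(x+s) = 5/s
Solving: s = 5x/8
ds/dt = 5/8 · dx/dt = 5/8 · 6 = 15/4 ft/s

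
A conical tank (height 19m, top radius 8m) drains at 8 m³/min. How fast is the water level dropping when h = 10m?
361/(800π) ≈ 0.1436 m/min

r/h = 8/19, so r = (8/19)h
V = (1/3)πr²h = (1/3)π((8/19)h)²h = (64/1083)πh³
dV/dh = (64/361)πh²
dh/dt = (dV/dt)/(dV/dh) = -8/((64/361)π·10²) = -361/(800π) m/min
The level is dropping at 361/(800π) ≈ 0.1436 m/min.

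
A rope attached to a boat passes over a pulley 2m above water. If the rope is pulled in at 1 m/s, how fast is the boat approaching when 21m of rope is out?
21√437/437 ≈ 1.005 m/s

rope² = x² + 2²
x = √(21² - 2²) = √437
dx/dt = (rope/x) · d(rope)/dt = (21/√437) · (-1) = -21√437/437 m/s
The boat approaches at 21√437/437 ≈ 1.005 m/s.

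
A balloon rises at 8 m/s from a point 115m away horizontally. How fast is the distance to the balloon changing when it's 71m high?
284√18266/9133 ≈ 4.203 m/s

z² = 115² + y²
z = √(115² + 71²) = √18266
dz/dt = y/z · dy/dt = 71/√18266 · 8 = 284√18266/9133 ≈ 4.203 m/s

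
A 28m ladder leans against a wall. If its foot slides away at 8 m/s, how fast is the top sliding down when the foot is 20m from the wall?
10√6/3 ≈ 8.165 m/s

x² + y² = 28²
2x·dx/dt + 2y·dy/dt = 0
dy/dt = -x/y · dx/dt = -20/(8√6) · 8 = -10√6/3 m/s
The top is descending at 10√6/3 ≈ 8.165 m/s.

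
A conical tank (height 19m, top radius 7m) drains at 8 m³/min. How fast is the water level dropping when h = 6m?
722/(441π) ≈ 0.5211 m/min

r/h = 7/19, so r = (7/19)h
V = (1/3)πr²h = (1/3)π((7/19)h)²h = (49/1083)πh³
dV/dh = (49/361)πh²
dh/dt = (dV/dt)/(dV/dh) = -8/((49/361)π·6²) = -722/(441π) m/min
The level is dropping at 722/(441π) ≈ 0.5211 m/min.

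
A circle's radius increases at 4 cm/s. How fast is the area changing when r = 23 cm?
184π cm²/s

A = πr²
dA/dt = 2πr · dr/dt = 2π(23)(4) = 184π cm²/s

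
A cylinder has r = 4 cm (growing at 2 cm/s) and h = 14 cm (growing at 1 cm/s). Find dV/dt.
240π cm³/s

V = πr²h
dV/dt = 2πrh·dr/dt + πr²·dh/dt
= 2π(4)(14)(2) + π(4)²(1)
= 240π cm³/s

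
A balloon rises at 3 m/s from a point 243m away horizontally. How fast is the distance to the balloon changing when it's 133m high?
399√76738/76738 ≈ 1.44 m/s

z² = 243² + y²
z = √(243² + 133²) = √76738
dz/dt = y/z · dy/dt = 133/√76738 · 3 = 399√76738/76738 ≈ 1.44 m/s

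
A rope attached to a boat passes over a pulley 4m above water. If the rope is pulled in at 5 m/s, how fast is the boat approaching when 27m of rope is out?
135√713/713 ≈ 5.056 m/s

rope² = x² + 4²
x = √(27² - 4²) = √713
dx/dt = (rope/x) · d(rope)/dt = (27/√713) · (-5) = -135√713/713 m/s
The boat approaches at 135√713/713 ≈ 5.056 m/s.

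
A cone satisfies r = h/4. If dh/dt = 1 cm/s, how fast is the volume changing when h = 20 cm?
25π cm³/s

V = (1/3)π(h/4)²h = πh³/48
dV/dt = πh²/16 · 1
At h = 20: dV/dt = 25π cm³/s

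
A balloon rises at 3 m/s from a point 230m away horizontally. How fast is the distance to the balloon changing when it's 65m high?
39√2285/2285 ≈ 0.8159 m/s

z² = 230² + y²
z = √(230² + 65²) = 5√2285
dz/dt = y/z · dy/dt = 65/(5√2285) · 3 = 39√2285/2285 ≈ 0.8159 m/s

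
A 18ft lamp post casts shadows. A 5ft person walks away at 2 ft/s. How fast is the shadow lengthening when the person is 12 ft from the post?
10/13 ft/s

By similar triangles: 18/(x+s) = 5/s
Solving: s = 5x/13
ds/dt = 5/13 · dx/dt = 5/13 · 2 = 10/13 ft/s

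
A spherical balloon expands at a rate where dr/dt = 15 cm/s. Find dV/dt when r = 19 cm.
21660π cm³/s

V = (4/3)πr³
dV/dt = dV/dr · dr/dt = 4πr² · 15
At r = 19: dV/dt = 21660π cm³/s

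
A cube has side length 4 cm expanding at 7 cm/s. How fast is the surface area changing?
336 cm²/s

A = 6s²
dA/dt = 12s · ds/dt = 12·4·7 = 336 cm²/s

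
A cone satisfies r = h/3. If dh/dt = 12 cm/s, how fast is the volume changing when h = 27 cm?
972π cm³/s

V = (1/3)π(h/3)²h = πh³/27
dV/dt = πh²/9 · 12
At h = 27: dV/dt = 972π cm³/s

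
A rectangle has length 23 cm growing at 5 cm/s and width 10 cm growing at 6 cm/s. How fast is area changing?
188 cm²/s

A = lw
dA/dt = w·dl/dt + l·dw/dt = 10·5 + 23·6 = 188 cm²/s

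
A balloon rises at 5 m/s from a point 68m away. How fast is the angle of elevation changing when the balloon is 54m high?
0.045093 rad/s

tan(θ) = y/68
sec²(θ) · dθ/dt = (1/68) · dy/dt
dθ/dt = cos²(θ)/68 · 5 = 68/(68² + 54²) · 5
dθ/dt = 0.045093 rad/s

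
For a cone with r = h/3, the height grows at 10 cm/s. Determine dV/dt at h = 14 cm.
1960π/9 cm³/s

V = (1/3)π(h/3)²h = πh³/27
dV/dt = πh²/9 · 10
At h = 14: dV/dt = 1960π/9 cm³/s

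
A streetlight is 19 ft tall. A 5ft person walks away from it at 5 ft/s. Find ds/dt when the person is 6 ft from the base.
25/14 ft/s

By similar triangles: 19/(x+s) = 5/s
Solving: s = 5x/14
ds/dt = 5/14 · dx/dt = 5/14 · 5 = 25/14 ft/s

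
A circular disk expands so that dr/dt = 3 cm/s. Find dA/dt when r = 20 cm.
120π cm²/s

A = πr²
dA/dt = 2πr · dr/dt = 2π(20)(3) = 120π cm²/s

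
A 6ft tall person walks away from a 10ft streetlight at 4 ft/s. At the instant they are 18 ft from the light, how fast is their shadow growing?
6 ft/s

By similar triangles: 10/(x+s) = 6/s
Solving: s = 6x/4
ds/dt = 6/4 · dx/dt = 3/2 · 4 = 6 ft/s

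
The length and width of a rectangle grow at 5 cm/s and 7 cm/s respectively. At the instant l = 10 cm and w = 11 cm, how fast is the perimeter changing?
24 cm/s

P = 2(l + w)
dP/dt = 2(dl/dt + dw/dt) = 2(5 + 7) = 24 cm/s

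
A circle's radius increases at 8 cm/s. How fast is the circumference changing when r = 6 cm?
16π cm/s

C = 2πr
dC/dt = 2π · dr/dt = 2π · 8 = 16π cm/s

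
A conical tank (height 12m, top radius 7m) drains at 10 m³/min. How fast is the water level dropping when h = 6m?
40/(49π) ≈ 0.2598 m/min

r/h = 7/12, so r = (7/12)h
V = (1/3)πr²h = (1/3)π((7/12)h)²h = (49/432)πh³
dV/dh = (49/144)πh²
dh/dt = (dV/dt)/(dV/dh) = -10/((49/144)π·6²) = -40/(49π) m/min
The level is dropping at 40/(49π) ≈ 0.2598 m/min.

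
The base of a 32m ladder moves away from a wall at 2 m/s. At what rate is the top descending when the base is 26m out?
26√87/87 ≈ 2.787 m/s

x² + y² = 32²
2x·dx/dt + 2y·dy/dt = 0
dy/dt = -x/y · dx/dt = -26/(2√87) · 2 = -26√87/87 m/s
The top is descending at 26√87/87 ≈ 2.787 m/s.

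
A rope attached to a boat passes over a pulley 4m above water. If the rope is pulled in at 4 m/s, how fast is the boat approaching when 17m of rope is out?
68√273/273 ≈ 4.116 m/s

rope² = x² + 4²
x = √(17² - 4²) = √273
dx/dt = (rope/x) · d(rope)/dt = (17/√273) · (-4) = -68√273/273 m/s
The boat approaches at 68√273/273 ≈ 4.116 m/s.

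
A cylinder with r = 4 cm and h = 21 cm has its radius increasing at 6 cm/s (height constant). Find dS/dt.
348π cm²/s

S = 2πrh + 2πr² (lateral + bases)
dS/dt = (2πh + 4πr)·dr/dt = (2π·21 + 4π·4)·6
= 348π cm²/s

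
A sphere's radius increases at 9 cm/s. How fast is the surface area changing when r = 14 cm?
1008π cm²/s

S = 4πr²
dS/dt = dS/dr · dr/dt = 8πr · 9
At r = 14: dS/dt = 1008π cm²/s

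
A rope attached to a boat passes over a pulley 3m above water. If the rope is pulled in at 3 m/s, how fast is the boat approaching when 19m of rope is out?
57√22/88 ≈ 3.038 m/s

rope² = x² + 3²
x = √(19² - 3²) = 4√22
dx/dt = (rope/x) · d(rope)/dt = (19/(4√22)) · (-3) = -57√22/88 m/s
The boat approaches at 57√22/88 ≈ 3.038 m/s.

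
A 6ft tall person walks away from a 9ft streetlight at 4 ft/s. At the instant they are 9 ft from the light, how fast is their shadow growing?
8 ft/s

By similar triangles: 9/(x+s) = 6/s
Solving: s = 6x/3
ds/dt = 6/3 · dx/dt = 2 · 4 = 8 ft/s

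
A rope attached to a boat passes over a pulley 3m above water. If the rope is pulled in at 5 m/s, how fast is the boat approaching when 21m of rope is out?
35√3/12 ≈ 5.052 m/s

rope² = x² + 3²
x = √(21² - 3²) = 12√3
dx/dt = (rope/x) · d(rope)/dt = (21/(12√3)) · (-5) = -35√3/12 m/s
The boat approaches at 35√3/12 ≈ 5.052 m/s.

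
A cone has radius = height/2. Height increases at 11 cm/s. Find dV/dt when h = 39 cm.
16731π/4 cm³/s

V = (1/3)π(h/2)²h = πh³/12
dV/dt = πh²/4 · 11
At h = 39: dV/dt = 16731π/4 cm³/s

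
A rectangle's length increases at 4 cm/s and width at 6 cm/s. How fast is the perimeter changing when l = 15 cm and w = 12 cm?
20 cm/s

P = 2(l + w)
dP/dt = 2(dl/dt + dw/dt) = 2(4 + 6) = 20 cm/s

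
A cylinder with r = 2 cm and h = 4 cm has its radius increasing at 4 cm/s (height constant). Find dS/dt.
64π cm²/s

S = 2πrh + 2πr² (lateral + bases)
dS/dt = (2πh + 4πr)·dr/dt = (2π·4 + 4π·2)·4
= 64π cm²/s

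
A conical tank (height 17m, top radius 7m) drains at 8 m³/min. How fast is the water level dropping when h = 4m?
289/(98π) ≈ 0.9387 m/min

r/h = 7/17, so r = (7/17)h
V = (1/3)πr²h = (1/3)π((7/17)h)²h = (49/867)πh³
dV/dh = (49/289)πh²
dh/dt = (dV/dt)/(dV/dh) = -8/((49/289)π·4²) = -289/(98π) m/min
The level is dropping at 289/(98π) ≈ 0.9387 m/min.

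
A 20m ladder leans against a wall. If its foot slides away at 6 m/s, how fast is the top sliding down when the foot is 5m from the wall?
2√15/5 ≈ 1.549 m/s

x² + y² = 20²
2x·dx/dt + 2y·dy/dt = 0
dy/dt = -x/y · dx/dt = -5/(5√15) · 6 = -2√15/5 m/s
The top is descending at 2√15/5 ≈ 1.549 m/s.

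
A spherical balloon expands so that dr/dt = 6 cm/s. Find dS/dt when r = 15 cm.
720π cm²/s

S = 4πr²
dS/dt = dS/dr · dr/dt = 8πr · 6
At r = 15: dS/dt = 720π cm²/s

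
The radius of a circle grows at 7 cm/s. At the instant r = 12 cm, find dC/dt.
14π cm/s

C = 2πr
dC/dt = 2π · dr/dt = 2π · 7 = 14π cm/s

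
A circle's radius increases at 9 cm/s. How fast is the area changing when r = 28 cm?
504π cm²/s

A = πr²
dA/dt = 2πr · dr/dt = 2π(28)(9) = 504π cm²/s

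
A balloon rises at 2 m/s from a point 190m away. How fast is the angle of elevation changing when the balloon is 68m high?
0.009331 rad/s

tan(θ) = y/190
sec²(θ) · dθ/dt = (1/190) · dy/dt
dθ/dt = cos²(θ)/190 · 2 = 190/(190² + 68²) · 2
dθ/dt = 0.009331 rad/s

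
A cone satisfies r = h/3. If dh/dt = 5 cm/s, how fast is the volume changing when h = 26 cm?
3380π/9 cm³/s

V = (1/3)π(h/3)²h = πh³/27
dV/dt = πh²/9 · 5
At h = 26: dV/dt = 3380π/9 cm³/s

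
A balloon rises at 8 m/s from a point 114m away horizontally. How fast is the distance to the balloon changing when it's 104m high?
416√5953/5953 ≈ 5.392 m/s

z² = 114² + y²
z = √(114² + 104²) = 2√5953
dz/dt = y/z · dy/dt = 104/(2√5953) · 8 = 416√5953/5953 ≈ 5.392 m/s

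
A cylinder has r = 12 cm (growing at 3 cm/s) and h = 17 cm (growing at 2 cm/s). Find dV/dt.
1512π cm³/s

V = πr²h
dV/dt = 2πrh·dr/dt + πr²·dh/dt
= 2π(12)(17)(3) + π(12)²(2)
= 1512π cm³/s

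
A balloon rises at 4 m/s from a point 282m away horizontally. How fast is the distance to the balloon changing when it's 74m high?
74√34/425 ≈ 1.015 m/s

z² = 282² + y²
z = √(282² + 74²) = 50√34
dz/dt = y/z · dy/dt = 74/(50√34) · 4 = 74√34/425 ≈ 1.015 m/s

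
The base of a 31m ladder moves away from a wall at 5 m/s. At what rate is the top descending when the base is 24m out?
24√385/77 ≈ 6.116 m/s

x² + y² = 31²
2x·dx/dt + 2y·dy/dt = 0
dy/dt = -x/y · dx/dt = -24/√385 · 5 = -24√385/77 m/s
The top is descending at 24√385/77 ≈ 6.116 m/s.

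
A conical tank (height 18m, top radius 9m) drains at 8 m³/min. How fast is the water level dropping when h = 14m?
8/(49π) ≈ 0.05197 m/min

r/h = 9/18, so r = (1/2)h
V = (1/3)πr²h = (1/3)π((1/2)h)²h = (1/12)πh³
dV/dh = (1/4)πh²
dh/dt = (dV/dt)/(dV/dh) = -8/((1/4)π·14²) = -8/(49π) m/min
The level is dropping at 8/(49π) ≈ 0.05197 m/min.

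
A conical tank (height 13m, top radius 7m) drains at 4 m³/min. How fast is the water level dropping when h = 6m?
169/(441π) ≈ 0.122 m/min

r/h = 7/13, so r = (7/13)h
V = (1/3)πr²h = (1/3)π((7/13)h)²h = (49/507)πh³
dV/dh = (49/169)πh²
dh/dt = (dV/dt)/(dV/dh) = -4/((49/169)π·6²) = -169/(441π) m/min
The level is dropping at 169/(441π) ≈ 0.122 m/min.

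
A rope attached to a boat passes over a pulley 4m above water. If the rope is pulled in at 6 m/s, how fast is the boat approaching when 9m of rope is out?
54√65/65 ≈ 6.698 m/s

rope² = x² + 4²
x = √(9² - 4²) = √65
dx/dt = (rope/x) · d(rope)/dt = (9/√65) · (-6) = -54√65/65 m/s
The boat approaches at 54√65/65 ≈ 6.698 m/s.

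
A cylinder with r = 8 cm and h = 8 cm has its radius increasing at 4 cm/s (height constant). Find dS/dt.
192π cm²/s

S = 2πrh + 2πr² (lateral + bases)
dS/dt = (2πh + 4πr)·dr/dt = (2π·8 + 4π·8)·4
= 192π cm²/s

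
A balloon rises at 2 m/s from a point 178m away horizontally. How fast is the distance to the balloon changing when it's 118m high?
59√11402/5701 ≈ 1.105 m/s

z² = 178² + y²
z = √(178² + 118²) = 2√11402
dz/dt = y/z · dy/dt = 118/(2√11402) · 2 = 59√11402/5701 ≈ 1.105 m/s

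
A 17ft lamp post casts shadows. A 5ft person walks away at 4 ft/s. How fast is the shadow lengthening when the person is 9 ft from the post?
5/3 ft/s

By similar triangles: 17/(x+s) = 5/s
Solving: s = 5x/12
ds/dt = 5/12 · dx/dt = 5/12 · 4 = 5/3 ft/s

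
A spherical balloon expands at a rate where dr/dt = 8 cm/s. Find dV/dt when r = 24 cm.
18432π cm³/s

V = (4/3)πr³
dV/dt = dV/dr · dr/dt = 4πr² · 8
At r = 24: dV/dt = 18432π cm³/s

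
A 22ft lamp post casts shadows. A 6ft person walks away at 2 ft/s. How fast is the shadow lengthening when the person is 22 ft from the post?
3/4 ft/s

By similar triangles: 22/(x+s) = 6/s
Solving: s = 6x/16
ds/dt = 6/16 · dx/dt = 3/8 · 2 = 3/4 ft/s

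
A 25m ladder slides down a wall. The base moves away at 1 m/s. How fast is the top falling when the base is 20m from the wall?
4/3 ≈ 1.333 m/s

x² + y² = 25²
2x·dx/dt + 2y·dy/dt = 0
dy/dt = -x/y · dx/dt = -20/15 · 1 = -4/3 m/s
The top is descending at 4/3 ≈ 1.333 m/s.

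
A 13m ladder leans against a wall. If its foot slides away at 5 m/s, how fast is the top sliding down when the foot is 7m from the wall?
7√30/12 ≈ 3.195 m/s

x² + y² = 13²
2x·dx/dt + 2y·dy/dt = 0
dy/dt = -x/y · dx/dt = -7/(2√30) · 5 = -7√30/12 m/s
The top is descending at 7√30/12 ≈ 3.195 m/s.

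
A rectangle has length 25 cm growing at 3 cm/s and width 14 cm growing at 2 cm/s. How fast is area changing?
92 cm²/s

A = lw
dA/dt = w·dl/dt + l·dw/dt = 14·3 + 25·2 = 92 cm²/s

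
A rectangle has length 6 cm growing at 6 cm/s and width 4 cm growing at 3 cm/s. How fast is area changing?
42 cm²/s

A = lw
dA/dt = w·dl/dt + l·dw/dt = 4·6 + 6·3 = 42 cm²/s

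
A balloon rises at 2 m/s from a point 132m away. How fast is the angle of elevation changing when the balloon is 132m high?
0.007576 rad/s

tan(θ) = y/132
sec²(θ) · dθ/dt = (1/132) · dy/dt
dθ/dt = cos²(θ)/132 · 2 = 132/(132² + 132²) · 2
dθ/dt = 0.007576 rad/s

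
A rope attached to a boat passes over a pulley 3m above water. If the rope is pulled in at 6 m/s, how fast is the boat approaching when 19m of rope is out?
57√22/44 ≈ 6.076 m/s

rope² = x² + 3²
x = √(19² - 3²) = 4√22
dx/dt = (rope/x) · d(rope)/dt = (19/(4√22)) · (-6) = -57√22/44 m/s
The boat approaches at 57√22/44 ≈ 6.076 m/s.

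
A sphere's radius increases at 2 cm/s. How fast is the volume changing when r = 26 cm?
5408π cm³/s

V = (4/3)πr³
dV/dt = dV/dr · dr/dt = 4πr² · 2
At r = 26: dV/dt = 5408π cm³/s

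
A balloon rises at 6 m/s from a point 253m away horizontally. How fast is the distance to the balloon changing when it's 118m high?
708√77933/77933 ≈ 2.536 m/s

z² = 253² + y²
z = √(253² + 118²) = √77933
dz/dt = y/z · dy/dt = 118/√77933 · 6 = 708√77933/77933 ≈ 2.536 m/s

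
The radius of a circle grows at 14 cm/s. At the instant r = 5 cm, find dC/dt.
28π cm/s

C = 2πr
dC/dt = 2π · dr/dt = 2π · 14 = 28π cm/s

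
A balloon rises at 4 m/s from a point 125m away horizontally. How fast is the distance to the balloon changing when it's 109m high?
218√27506/13753 ≈ 2.629 m/s

z² = 125² + y²
z = √(125² + 109²) = √27506
dz/dt = y/z · dy/dt = 109/√27506 · 4 = 218√27506/13753 ≈ 2.629 m/s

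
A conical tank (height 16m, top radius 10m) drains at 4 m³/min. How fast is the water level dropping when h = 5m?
256/(625π) ≈ 0.1304 m/min

r/h = 10/16, so r = (5/8)h
V = (1/3)πr²h = (1/3)π((5/8)h)²h = (25/192)πh³
dV/dh = (25/64)πh²
dh/dt = (dV/dt)/(dV/dh) = -4/((25/64)π·5²) = -256/(625π) m/min
The level is dropping at 256/(625π) ≈ 0.1304 m/min.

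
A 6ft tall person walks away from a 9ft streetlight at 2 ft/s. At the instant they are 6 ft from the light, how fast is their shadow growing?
4 ft/s

By similar triangles: 9/(x+s) = 6/s
Solving: s = 6x/3
ds/dt = 6/3 · dx/dt = 2 · 2 = 4 ft/s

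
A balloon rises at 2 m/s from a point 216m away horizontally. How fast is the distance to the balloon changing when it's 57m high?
38√5545/5545 ≈ 0.5103 m/s

z² = 216² + y²
z = √(216² + 57²) = 3√5545
dz/dt = y/z · dy/dt = 57/(3√5545) · 2 = 38√5545/5545 ≈ 0.5103 m/s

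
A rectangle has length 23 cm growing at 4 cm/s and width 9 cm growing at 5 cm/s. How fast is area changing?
151 cm²/s

A = lw
dA/dt = w·dl/dt + l·dw/dt = 9·4 + 23·5 = 151 cm²/s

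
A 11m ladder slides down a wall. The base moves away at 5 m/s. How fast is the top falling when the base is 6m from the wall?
6√85/17 ≈ 3.254 m/s

x² + y² = 11²
2x·dx/dt + 2y·dy/dt = 0
dy/dt = -x/y · dx/dt = -6/√85 · 5 = -6√85/17 m/s
The top is descending at 6√85/17 ≈ 3.254 m/s.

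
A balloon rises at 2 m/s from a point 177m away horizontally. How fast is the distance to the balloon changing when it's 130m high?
260√48229/48229 ≈ 1.184 m/s

z² = 177² + y²
z = √(177² + 130²) = √48229
dz/dt = y/z · dy/dt = 130/√48229 · 2 = 260√48229/48229 ≈ 1.184 m/s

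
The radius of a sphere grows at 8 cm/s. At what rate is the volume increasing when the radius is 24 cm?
18432π cm³/s

V = (4/3)πr³
dV/dt = dV/dr · dr/dt = 4πr² · 8
At r = 24: dV/dt = 18432π cm³/s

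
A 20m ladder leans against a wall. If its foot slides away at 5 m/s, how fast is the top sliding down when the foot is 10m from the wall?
5√3/3 ≈ 2.887 m/s

x² + y² = 20²
2x·dx/dt + 2y·dy/dt = 0
dy/dt = -x/y · dx/dt = -10/(10√3) · 5 = -5√3/3 m/s
The top is descending at 5√3/3 ≈ 2.887 m/s.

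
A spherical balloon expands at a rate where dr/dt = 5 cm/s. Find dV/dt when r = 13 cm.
3380π cm³/s

V = (4/3)πr³
dV/dt = dV/dr · dr/dt = 4πr² · 5
At r = 13: dV/dt = 3380π cm³/s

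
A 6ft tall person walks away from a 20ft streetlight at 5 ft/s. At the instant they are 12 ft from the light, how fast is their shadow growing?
15/7 ft/s

By similar triangles: 20/(x+s) = 6/s
Solving: s = 6x/14
ds/dt = 6/14 · dx/dt = 3/7 · 5 = 15/7 ft/s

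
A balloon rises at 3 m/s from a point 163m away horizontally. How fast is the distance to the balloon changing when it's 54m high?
162√29485/29485 ≈ 0.9434 m/s

z² = 163² + y²
z = √(163² + 54²) = √29485
dz/dt = y/z · dy/dt = 54/√29485 · 3 = 162√29485/29485 ≈ 0.9434 m/s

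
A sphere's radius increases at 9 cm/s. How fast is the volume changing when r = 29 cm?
30276π cm³/s

V = (4/3)πr³
dV/dt = dV/dr · dr/dt = 4πr² · 9
At r = 29: dV/dt = 30276π cm³/s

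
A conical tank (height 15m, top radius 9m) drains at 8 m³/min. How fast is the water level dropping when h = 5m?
8/(9π) ≈ 0.2829 m/min

r/h = 9/15, so r = (3/5)h
V = (1/3)πr²h = (1/3)π((3/5)h)²h = (3/25)πh³
dV/dh = (9/25)πh²
dh/dt = (dV/dt)/(dV/dh) = -8/((9/25)π·5²) = -8/(9π) m/min
The level is dropping at 8/(9π) ≈ 0.2829 m/min.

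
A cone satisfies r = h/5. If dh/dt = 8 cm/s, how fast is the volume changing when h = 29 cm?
6728π/25 cm³/s

V = (1/3)π(h/5)²h = πh³/75
dV/dt = πh²/25 · 8
At h = 29: dV/dt = 6728π/25 cm³/s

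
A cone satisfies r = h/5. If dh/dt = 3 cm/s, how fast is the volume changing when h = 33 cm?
3267π/25 cm³/s

V = (1/3)π(h/5)²h = πh³/75
dV/dt = πh²/25 · 3
At h = 33: dV/dt = 3267π/25 cm³/s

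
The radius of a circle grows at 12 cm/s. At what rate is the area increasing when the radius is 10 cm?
240π cm²/s

A = πr²
dA/dt = 2πr · dr/dt = 2π(10)(12) = 240π cm²/s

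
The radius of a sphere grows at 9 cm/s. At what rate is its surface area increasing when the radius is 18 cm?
1296π cm²/s

S = 4πr²
dS/dt = dS/dr · dr/dt = 8πr · 9
At r = 18: dS/dt = 1296π cm²/s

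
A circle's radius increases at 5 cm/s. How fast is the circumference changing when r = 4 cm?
10π cm/s

C = 2πr
dC/dt = 2π · dr/dt = 2π · 5 = 10π cm/s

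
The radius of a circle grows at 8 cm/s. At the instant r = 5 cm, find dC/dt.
16π cm/s

C = 2πr
dC/dt = 2π · dr/dt = 2π · 8 = 16π cm/s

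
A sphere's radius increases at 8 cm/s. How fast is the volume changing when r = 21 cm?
14112π cm³/s

V = (4/3)πr³
dV/dt = dV/dr · dr/dt = 4πr² · 8
At r = 21: dV/dt = 14112π cm³/s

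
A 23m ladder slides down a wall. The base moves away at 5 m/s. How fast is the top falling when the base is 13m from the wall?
13√10/12 ≈ 3.426 m/s

x² + y² = 23²
2x·dx/dt + 2y·dy/dt = 0
dy/dt = -x/y · dx/dt = -13/(6√10) · 5 = -13√10/12 m/s
The top is descending at 13√10/12 ≈ 3.426 m/s.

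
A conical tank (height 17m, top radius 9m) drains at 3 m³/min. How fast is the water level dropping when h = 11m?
289/(3267π) ≈ 0.02816 m/min

r/h = 9/17, so r = (9/17)h
V = (1/3)πr²h = (1/3)π((9/17)h)²h = (27/289)πh³
dV/dh = (81/289)πh²
dh/dt = (dV/dt)/(dV/dh) = -3/((81/289)π·11²) = -289/(3267π) m/min
The level is dropping at 289/(3267π) ≈ 0.02816 m/min.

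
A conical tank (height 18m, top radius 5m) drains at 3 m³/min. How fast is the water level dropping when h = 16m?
243/(1600π) ≈ 0.04834 m/min

r/h = 5/18, so r = (5/18)h
V = (1/3)πr²h = (1/3)π((5/18)h)²h = (25/972)πh³
dV/dh = (25/324)πh²
dh/dt = (dV/dt)/(dV/dh) = -3/((25/324)π·16²) = -243/(1600π) m/min
The level is dropping at 243/(1600π) ≈ 0.04834 m/min.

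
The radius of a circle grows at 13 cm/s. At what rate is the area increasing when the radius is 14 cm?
364π cm²/s

A = πr²
dA/dt = 2πr · dr/dt = 2π(14)(13) = 364π cm²/s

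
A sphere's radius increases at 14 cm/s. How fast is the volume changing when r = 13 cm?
9464π cm³/s

V = (4/3)πr³
dV/dt = dV/dr · dr/dt = 4πr² · 14
At r = 13: dV/dt = 9464π cm³/s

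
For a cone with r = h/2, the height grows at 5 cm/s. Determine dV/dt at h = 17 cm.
1445π/4 cm³/s

V = (1/3)π(h/2)²h = πh³/12
dV/dt = πh²/4 · 5
At h = 17: dV/dt = 1445π/4 cm³/s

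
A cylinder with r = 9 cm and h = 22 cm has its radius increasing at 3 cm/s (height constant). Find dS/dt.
240π cm²/s

S = 2πrh + 2πr² (lateral + bases)
dS/dt = (2πh + 4πr)·dr/dt = (2π·22 + 4π·9)·3
= 240π cm²/s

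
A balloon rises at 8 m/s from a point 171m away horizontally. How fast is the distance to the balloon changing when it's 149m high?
596√178/1513 ≈ 5.256 m/s

z² = 171² + y²
z = √(171² + 149²) = 17√178
dz/dt = y/z · dy/dt = 149/(17√178) · 8 = 596√178/1513 ≈ 5.256 m/s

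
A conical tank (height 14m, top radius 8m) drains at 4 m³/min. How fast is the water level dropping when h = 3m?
49/(36π) ≈ 0.4333 m/min

r/h = 8/14, so r = (4/7)h
V = (1/3)πr²h = (1/3)π((4/7)h)²h = (16/147)πh³
dV/dh = (16/49)πh²
dh/dt = (dV/dt)/(dV/dh) = -4/((16/49)π·3²) = -49/(36π) m/min
The level is dropping at 49/(36π) ≈ 0.4333 m/min.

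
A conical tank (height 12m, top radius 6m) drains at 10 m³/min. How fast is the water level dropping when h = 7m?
40/(49π) ≈ 0.2598 m/min

r/h = 6/12, so r = (1/2)h
V = (1/3)πr²h = (1/3)π((1/2)h)²h = (1/12)πh³
dV/dh = (1/4)πh²
dh/dt = (dV/dt)/(dV/dh) = -10/((1/4)π·7²) = -40/(49π) m/min
The level is dropping at 40/(49π) ≈ 0.2598 m/min.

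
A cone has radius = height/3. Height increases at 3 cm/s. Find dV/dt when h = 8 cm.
64π/3 cm³/s

V = (1/3)π(h/3)²h = πh³/27
dV/dt = πh²/9 · 3
At h = 8: dV/dt = 64π/3 cm³/s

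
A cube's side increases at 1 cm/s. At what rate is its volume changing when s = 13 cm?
507 cm³/s

V = s³
dV/dt = 3s² · ds/dt = 3·13²·1 = 507 cm³/s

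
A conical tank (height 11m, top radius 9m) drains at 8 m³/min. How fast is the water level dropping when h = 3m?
968/(729π) ≈ 0.4227 m/min

r/h = 9/11, so r = (9/11)h
V = (1/3)πr²h = (1/3)π((9/11)h)²h = (27/121)πh³
dV/dh = (81/121)πh²
dh/dt = (dV/dt)/(dV/dh) = -8/((81/121)π·3²) = -968/(729π) m/min
The level is dropping at 968/(729π) ≈ 0.4227 m/min.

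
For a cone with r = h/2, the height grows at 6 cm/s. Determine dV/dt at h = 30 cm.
1350π cm³/s

V = (1/3)π(h/2)²h = πh³/12
dV/dt = πh²/4 · 6
At h = 30: dV/dt = 1350π cm³/s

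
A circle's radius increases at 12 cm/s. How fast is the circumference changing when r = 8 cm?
24π cm/s

C = 2πr
dC/dt = 2π · dr/dt = 2π · 12 = 24π cm/s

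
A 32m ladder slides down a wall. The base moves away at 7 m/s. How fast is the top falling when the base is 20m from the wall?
35√39/39 ≈ 5.604 m/s

x² + y² = 32²
2x·dx/dt + 2y·dy/dt = 0
dy/dt = -x/y · dx/dt = -20/(4√39) · 7 = -35√39/39 m/s
The top is descending at 35√39/39 ≈ 5.604 m/s.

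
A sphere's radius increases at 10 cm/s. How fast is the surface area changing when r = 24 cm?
1920π cm²/s

S = 4πr²
dS/dt = dS/dr · dr/dt = 8πr · 10
At r = 24: dS/dt = 1920π cm²/s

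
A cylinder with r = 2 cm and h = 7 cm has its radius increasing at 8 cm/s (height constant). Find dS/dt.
176π cm²/s

S = 2πrh + 2πr² (lateral + bases)
dS/dt = (2πh + 4πr)·dr/dt = (2π·7 + 4π·2)·8
= 176π cm²/s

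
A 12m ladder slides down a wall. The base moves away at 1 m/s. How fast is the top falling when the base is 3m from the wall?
√15/15 ≈ 0.2582 m/s

x² + y² = 12²
2x·dx/dt + 2y·dy/dt = 0
dy/dt = -x/y · dx/dt = -3/(3√15) · 1 = -√15/15 m/s
The top is descending at √15/15 ≈ 0.2582 m/s.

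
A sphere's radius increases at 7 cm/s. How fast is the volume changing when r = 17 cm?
8092π cm³/s

V = (4/3)πr³
dV/dt = dV/dr · dr/dt = 4πr² · 7
At r = 17: dV/dt = 8092π cm³/s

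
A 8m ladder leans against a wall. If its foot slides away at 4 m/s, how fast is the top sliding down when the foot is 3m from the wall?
12√55/55 ≈ 1.618 m/s

x² + y² = 8²
2x·dx/dt + 2y·dy/dt = 0
dy/dt = -x/y · dx/dt = -3/√55 · 4 = -12√55/55 m/s
The top is descending at 12√55/55 ≈ 1.618 m/s.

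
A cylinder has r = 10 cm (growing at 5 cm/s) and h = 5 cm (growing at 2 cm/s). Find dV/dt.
700π cm³/s

V = πr²h
dV/dt = 2πrh·dr/dt + πr²·dh/dt
= 2π(10)(5)(5) + π(10)²(2)
= 700π cm³/s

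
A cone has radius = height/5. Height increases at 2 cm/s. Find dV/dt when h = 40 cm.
128π cm³/s

V = (1/3)π(h/5)²h = πh³/75
dV/dt = πh²/25 · 2
At h = 40: dV/dt = 128π cm³/s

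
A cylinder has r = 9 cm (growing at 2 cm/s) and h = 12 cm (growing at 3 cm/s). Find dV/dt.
675π cm³/s

V = πr²h
dV/dt = 2πrh·dr/dt + πr²·dh/dt
= 2π(9)(12)(2) + π(9)²(3)
= 675π cm³/s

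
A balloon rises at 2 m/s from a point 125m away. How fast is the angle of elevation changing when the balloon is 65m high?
0.012594 rad/s

tan(θ) = y/125
sec²(θ) · dθ/dt = (1/125) · dy/dt
dθ/dt = cos²(θ)/125 · 2 = 125/(125² + 65²) · 2
dθ/dt = 0.012594 rad/s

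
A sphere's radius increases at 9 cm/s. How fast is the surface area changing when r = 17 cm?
1224π cm²/s

S = 4πr²
dS/dt = dS/dr · dr/dt = 8πr · 9
At r = 17: dS/dt = 1224π cm²/s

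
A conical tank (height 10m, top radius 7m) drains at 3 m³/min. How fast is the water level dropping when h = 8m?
75/(784π) ≈ 0.03045 m/min

r/h = 7/10, so r = (7/10)h
V = (1/3)πr²h = (1/3)π((7/10)h)²h = (49/300)πh³
dV/dh = (49/100)πh²
dh/dt = (dV/dt)/(dV/dh) = -3/((49/100)π·8²) = -75/(784π) m/min
The level is dropping at 75/(784π) ≈ 0.03045 m/min.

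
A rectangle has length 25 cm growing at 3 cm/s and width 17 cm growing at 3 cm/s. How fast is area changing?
126 cm²/s

A = lw
dA/dt = w·dl/dt + l·dw/dt = 17·3 + 25·3 = 126 cm²/s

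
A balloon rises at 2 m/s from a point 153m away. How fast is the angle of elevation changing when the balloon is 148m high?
0.006753 rad/s

tan(θ) = y/153
sec²(θ) · dθ/dt = (1/153) · dy/dt
dθ/dt = cos²(θ)/153 · 2 = 153/(153² + 148²) · 2
dθ/dt = 0.006753 rad/s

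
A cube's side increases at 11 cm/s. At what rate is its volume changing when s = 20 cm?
13200 cm³/s

V = s³
dV/dt = 3s² · ds/dt = 3·20²·11 = 13200 cm³/s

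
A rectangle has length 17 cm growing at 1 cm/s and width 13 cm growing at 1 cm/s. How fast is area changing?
30 cm²/s

A = lw
dA/dt = w·dl/dt + l·dw/dt = 13·1 + 17·1 = 30 cm²/s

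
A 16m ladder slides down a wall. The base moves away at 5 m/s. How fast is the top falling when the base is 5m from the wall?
25√231/231 ≈ 1.645 m/s

x² + y² = 16²
2x·dx/dt + 2y·dy/dt = 0
dy/dt = -x/y · dx/dt = -5/√231 · 5 = -25√231/231 m/s
The top is descending at 25√231/231 ≈ 1.645 m/s.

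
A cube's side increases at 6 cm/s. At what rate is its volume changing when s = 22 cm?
8712 cm³/s

V = s³
dV/dt = 3s² · ds/dt = 3·22²·6 = 8712 cm³/s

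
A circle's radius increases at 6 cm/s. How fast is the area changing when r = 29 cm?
348π cm²/s

A = πr²
dA/dt = 2πr · dr/dt = 2π(29)(6) = 348π cm²/s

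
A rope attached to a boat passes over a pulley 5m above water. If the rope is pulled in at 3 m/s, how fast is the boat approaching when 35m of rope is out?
7√3/4 ≈ 3.031 m/s

rope² = x² + 5²
x = √(35² - 5²) = 20√3
dx/dt = (rope/x) · d(rope)/dt = (35/(20√3)) · (-3) = -7√3/4 m/s
The boat approaches at 7√3/4 ≈ 3.031 m/s.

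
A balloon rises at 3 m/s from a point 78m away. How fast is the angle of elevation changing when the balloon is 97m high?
0.015104 rad/s

tan(θ) = y/78
sec²(θ) · dθ/dt = (1/78) · dy/dt
dθ/dt = cos²(θ)/78 · 3 = 78/(78² + 97²) · 3
dθ/dt = 0.015104 rad/s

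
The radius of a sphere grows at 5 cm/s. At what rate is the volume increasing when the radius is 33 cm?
21780π cm³/s

V = (4/3)πr³
dV/dt = dV/dr · dr/dt = 4πr² · 5
At r = 33: dV/dt = 21780π cm³/s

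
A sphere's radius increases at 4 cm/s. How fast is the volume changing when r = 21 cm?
7056π cm³/s

V = (4/3)πr³
dV/dt = dV/dr · dr/dt = 4πr² · 4
At r = 21: dV/dt = 7056π cm³/s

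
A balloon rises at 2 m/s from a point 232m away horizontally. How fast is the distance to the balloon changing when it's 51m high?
102√2257/11285 ≈ 0.4294 m/s

z² = 232² + y²
z = √(232² + 51²) = 5√2257
dz/dt = y/z · dy/dt = 51/(5√2257) · 2 = 102√2257/11285 ≈ 0.4294 m/s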